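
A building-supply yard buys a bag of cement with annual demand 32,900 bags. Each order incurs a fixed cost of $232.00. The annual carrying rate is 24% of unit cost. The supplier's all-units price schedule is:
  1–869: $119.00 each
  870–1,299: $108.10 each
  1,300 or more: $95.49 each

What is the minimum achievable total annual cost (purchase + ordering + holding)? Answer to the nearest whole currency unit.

Holding cost per unit per year at price C is H = 0.24·C.
For each price level, check whether its EOQ is feasible; otherwise the best quantity at that price is the breakpoint.
EOQ at $119.00 = 731.1 (feasible in tier 1): TC = 32,900×$119.00 + (32,900/731.1)×232 + (731.1/2)×0.24×$119.00 = $3,935,980.27.
EOQ at $108.10 = 767.1 < 870, so use break Q=870: TC = 32,900×$108.10 + (32,900/870.0)×232 + (870.0/2)×0.24×$108.10 = $3,576,548.97.
EOQ at $95.49 = 816.2 < 1300, so use break Q=1300: TC = 32,900×$95.49 + (32,900/1300.0)×232 + (1300.0/2)×0.24×$95.49 = $3,162,388.82.
Lowest total cost among the candidates is at Q = 1300.0.

TC* ≈ $3,162,389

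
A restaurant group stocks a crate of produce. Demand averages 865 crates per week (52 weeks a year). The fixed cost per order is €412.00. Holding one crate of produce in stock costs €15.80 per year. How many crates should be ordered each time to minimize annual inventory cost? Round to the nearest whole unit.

Q* ≈ 1,532 crates

Annual demand D = 865 × 52 = 44,980.
EOQ = √(2DS / H) = √(2 × 44,980 × 412 / 15.8).
= √(37,063,520 / 15.8) = √2,345,792.4051 ≈ 1531.598.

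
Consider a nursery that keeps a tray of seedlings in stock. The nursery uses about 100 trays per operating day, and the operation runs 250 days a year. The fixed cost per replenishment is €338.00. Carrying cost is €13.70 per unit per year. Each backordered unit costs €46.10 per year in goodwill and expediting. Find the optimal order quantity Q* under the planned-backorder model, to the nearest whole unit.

Annual demand D = 100 × 250 = 25,000.
With planned backorders, Q* = √(2DS/H) · √((H+B)/B).
√(2DS/H) = √(2 × 25,000 × 338 / 13.7) = 1110.665.
√((H+B)/B) = √((13.7+46.1)/46.1) = 1.1389.
Q* ≈ 1264.979.

Q* ≈ 1,265 trays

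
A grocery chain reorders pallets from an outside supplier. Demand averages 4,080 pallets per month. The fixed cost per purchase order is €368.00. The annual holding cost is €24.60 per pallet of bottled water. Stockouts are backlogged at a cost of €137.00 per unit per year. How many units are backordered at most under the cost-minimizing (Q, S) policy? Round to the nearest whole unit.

Annual demand D = 4,080 × 12 = 48,960.
With planned backorders, Q* = √(2DS/H) · √((H+B)/B).
√(2DS/H) = √(2 × 48,960 × 368 / 24.6) = 1210.297.
√((H+B)/B) = √((24.6+137)/137) = 1.0861.
Q* ≈ 1314.475.
S* = Q* · H/(H+B) = 1314.475 × 24.6/161.6 ≈ 200.100.

S* ≈ 200 pallets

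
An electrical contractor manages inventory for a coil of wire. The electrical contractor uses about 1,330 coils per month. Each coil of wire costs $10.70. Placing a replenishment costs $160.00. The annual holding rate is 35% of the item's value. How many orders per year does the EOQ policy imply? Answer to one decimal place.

N ≈ 13.7 orders per year

Annual demand D = 1,330 × 12 = 15,960.
Holding cost H = 0.35 × $10.70 = $3.7450 per unit per year.
The optimal lot size = √(2DS/H) = √(2 × 15,960 × 160 / 3.745) ≈ 1167.79.
Orders per year = D / Q* = 15,960 / 1167.79 ≈ 13.667.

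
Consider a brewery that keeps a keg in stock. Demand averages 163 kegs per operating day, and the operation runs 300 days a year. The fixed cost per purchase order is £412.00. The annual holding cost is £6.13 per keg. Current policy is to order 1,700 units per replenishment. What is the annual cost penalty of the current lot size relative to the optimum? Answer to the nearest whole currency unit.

Annual demand D = 163 × 300 = 48,900.
EOQ = √(2DS/H) = √(2 × 48,900 × 412 / 6.13) ≈ 2563.82.
Cost at Q* = (D/Q*)S + (Q*/2)H = √(2DSH) ≈ £15,716.23.
Cost at Q = 1,700: (48,900/1,700)×412 + (1,700/2)×6.13 = £11,851.06 + £5,210.50 = £17,061.56.
Excess = £17,061.56 − £15,716.23 = £1,345.33.

Extra cost ≈ £1,345 per year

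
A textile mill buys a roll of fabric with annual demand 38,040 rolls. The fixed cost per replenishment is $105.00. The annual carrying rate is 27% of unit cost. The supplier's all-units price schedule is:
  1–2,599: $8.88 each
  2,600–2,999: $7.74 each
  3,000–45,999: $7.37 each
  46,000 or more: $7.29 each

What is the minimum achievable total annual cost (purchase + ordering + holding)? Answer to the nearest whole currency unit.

Holding cost per unit per year at price C is H = 0.27·C.
Evaluate total cost at each tier's feasible EOQ or, if the EOQ is below the tier, at the tier's minimum quantity.
EOQ at $8.88 = 1825.3 (feasible in tier 1): TC = 38,040×$8.88 + (38,040/1825.3)×105 + (1825.3/2)×0.27×$8.88 = $342,171.61.
EOQ at $7.74 = 1955.1 < 2600, so use break Q=2600: TC = 38,040×$7.74 + (38,040/2600.0)×105 + (2600.0/2)×0.27×$7.74 = $298,682.57.
EOQ at $7.37 = 2003.6 < 3000, so use break Q=3000: TC = 38,040×$7.37 + (38,040/3000.0)×105 + (3000.0/2)×0.27×$7.37 = $284,671.05.
EOQ at $7.29 = 2014.6 < 46000, so use break Q=46000: TC = 38,040×$7.29 + (38,040/46000.0)×105 + (46000.0/2)×0.27×$7.29 = $322,669.33.
Lowest total cost among the candidates is at Q = 3000.0.

TC* ≈ $284,671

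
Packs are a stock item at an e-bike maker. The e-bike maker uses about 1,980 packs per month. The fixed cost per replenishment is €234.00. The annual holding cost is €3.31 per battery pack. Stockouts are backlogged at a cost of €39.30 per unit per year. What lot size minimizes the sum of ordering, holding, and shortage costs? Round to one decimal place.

Q* ≈ 1,908.5 packs

Annual demand D = 1,980 × 12 = 23,760.
With planned backorders, Q* = √(2DS/H) · √((H+B)/B).
√(2DS/H) = √(2 × 23,760 × 234 / 3.31) = 1832.872.
√((H+B)/B) = √((3.31+39.3)/39.3) = 1.0413.
Q* ≈ 1908.498.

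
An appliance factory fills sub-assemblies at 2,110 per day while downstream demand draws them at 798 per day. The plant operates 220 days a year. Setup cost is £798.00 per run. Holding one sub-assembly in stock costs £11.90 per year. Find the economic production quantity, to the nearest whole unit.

Q* ≈ 6,154 sub-assemblies

Annual demand D = 798 × 220 = 175,560.
Production build-up factor (1 − d/p) = 1 − 798/2,110 = 0.6218.
Q* = √(2DS / (H(1 − d/p))) = √(2 × 175,560 × 798 / (11.9 × 0.6218)).
= √(280,193,760 / 7.3994) ≈ 6153.611.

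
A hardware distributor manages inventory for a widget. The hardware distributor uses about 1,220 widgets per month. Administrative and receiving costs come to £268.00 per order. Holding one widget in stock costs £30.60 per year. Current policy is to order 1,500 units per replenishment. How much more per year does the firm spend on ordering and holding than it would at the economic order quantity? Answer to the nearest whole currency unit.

Extra cost ≈ £10,070 per year

Annual demand D = 1,220 × 12 = 14,640.
EOQ = √(2DS/H) = √(2 × 14,640 × 268 / 30.6) ≈ 506.40.
Cost at Q* = (D/Q*)S + (Q*/2)H = √(2DSH) ≈ £15,495.79.
Cost at Q = 1,500: (14,640/1,500)×268 + (1,500/2)×30.6 = £2,615.68 + £22,950.00 = £25,565.68.
Excess = £25,565.68 − £15,495.79 = £10,069.89.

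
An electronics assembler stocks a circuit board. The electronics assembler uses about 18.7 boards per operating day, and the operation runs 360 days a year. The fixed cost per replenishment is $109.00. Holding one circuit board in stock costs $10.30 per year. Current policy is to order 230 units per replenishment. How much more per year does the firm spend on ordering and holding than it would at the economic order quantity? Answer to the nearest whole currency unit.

Extra cost ≈ $487 per year

Annual demand D = 18.7 × 360 = 6,732.
EOQ = √(2DS/H) = √(2 × 6,732 × 109 / 10.3) ≈ 377.47.
Cost at Q* = (D/Q*)S + (Q*/2)H = √(2DSH) ≈ $3,887.93.
Cost at Q = 230: (6,732/230)×109 + (230/2)×10.3 = $3,190.38 + $1,184.50 = $4,374.88.
Excess = $4,374.88 − $3,887.93 = $486.95.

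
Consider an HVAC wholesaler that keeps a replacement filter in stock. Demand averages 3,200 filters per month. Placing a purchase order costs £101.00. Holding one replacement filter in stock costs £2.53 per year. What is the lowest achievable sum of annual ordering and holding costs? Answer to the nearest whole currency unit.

Annual demand D = 3,200 × 12 = 38,400.
Q* = √(2DS/H) = √(2 × 38,400 × 101 / 2.53) ≈ 1750.98.
At Q*, ordering cost (D/Q*)S equals holding cost (Q*/2)H, each = √(DSH/2).
Minimum total = √(2DSH) = √(2 × 38,400 × 101 × 2.53) ≈ 4429.978.

TC* ≈ £4,430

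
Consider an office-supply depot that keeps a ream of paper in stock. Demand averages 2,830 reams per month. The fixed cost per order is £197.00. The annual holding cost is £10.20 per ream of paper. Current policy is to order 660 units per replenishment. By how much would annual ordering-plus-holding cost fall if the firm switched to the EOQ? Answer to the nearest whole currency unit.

Annual demand D = 2,830 × 12 = 33,960.
EOQ = √(2DS/H) = √(2 × 33,960 × 197 / 10.2) ≈ 1145.33.
Cost at Q* = (D/Q*)S + (Q*/2)H = √(2DSH) ≈ £11,682.40.
Cost at Q = 660: (33,960/660)×197 + (660/2)×10.2 = £10,136.55 + £3,366.00 = £13,502.55.
Excess = £13,502.55 − £11,682.40 = £1,820.15.

Extra cost ≈ £1,820 per year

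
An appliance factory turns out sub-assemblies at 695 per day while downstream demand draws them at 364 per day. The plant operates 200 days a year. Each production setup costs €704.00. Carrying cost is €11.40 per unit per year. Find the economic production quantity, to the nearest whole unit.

Annual demand D = 364 × 200 = 72,800.
Production build-up factor (1 − d/p) = 1 − 364/695 = 0.4763.
Q* = √(2DS / (H(1 − d/p))) = √(2 × 72,800 × 704 / (11.4 × 0.4763)).
= √(102,502,400 / 5.4294) ≈ 4345.032.

Q* ≈ 4,345 sub-assemblies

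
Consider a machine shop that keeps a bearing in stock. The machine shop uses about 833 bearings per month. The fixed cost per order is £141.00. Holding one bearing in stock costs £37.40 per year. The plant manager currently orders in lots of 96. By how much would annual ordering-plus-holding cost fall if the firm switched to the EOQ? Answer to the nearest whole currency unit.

Extra cost ≈ £6,209 per year

Annual demand D = 833 × 12 = 9,996.
EOQ = √(2DS/H) = √(2 × 9,996 × 141 / 37.4) ≈ 274.54.
Cost at Q* = (D/Q*)S + (Q*/2)H = √(2DSH) ≈ £10,267.71.
Cost at Q = 96: (9,996/96)×141 + (96/2)×37.4 = £14,681.62 + £1,795.20 = £16,476.83.
Excess = £16,476.83 − £10,267.71 = £6,209.12.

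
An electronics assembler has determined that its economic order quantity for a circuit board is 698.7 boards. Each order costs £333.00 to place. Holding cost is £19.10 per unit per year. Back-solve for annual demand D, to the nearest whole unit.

D ≈ 14,000 boards per year

Invert the EOQ relation Q*² = 2DS/H.
From Q* = √(2DS/H): D = Q*²H / (2S) = 698.7² × 19.1 / (2 × 333) = 14000.406.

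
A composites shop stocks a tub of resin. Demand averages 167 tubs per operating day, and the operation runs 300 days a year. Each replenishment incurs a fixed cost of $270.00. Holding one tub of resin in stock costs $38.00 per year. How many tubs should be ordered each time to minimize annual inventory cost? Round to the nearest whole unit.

Q* ≈ 844 tubs

Annual demand D = 167 × 300 = 50,100.
EOQ = √(2DS / H) = √(2 × 50,100 × 270 / 38).
= √(27,054,000 / 38) = √711,947.3684 ≈ 843.770.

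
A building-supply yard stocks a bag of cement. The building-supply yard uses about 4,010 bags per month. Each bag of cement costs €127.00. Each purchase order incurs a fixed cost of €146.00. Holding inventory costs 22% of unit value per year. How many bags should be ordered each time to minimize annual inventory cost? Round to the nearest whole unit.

Annual demand D = 4,010 × 12 = 48,120.
Holding cost H = 0.22 × €127.00 = €27.9400 per unit per year.
EOQ = √(2DS / H) = √(2 × 48,120 × 146 / 27.94).
= √(14,051,040 / 27.94) = √502,900.5011 ≈ 709.155.

Q* ≈ 709 bags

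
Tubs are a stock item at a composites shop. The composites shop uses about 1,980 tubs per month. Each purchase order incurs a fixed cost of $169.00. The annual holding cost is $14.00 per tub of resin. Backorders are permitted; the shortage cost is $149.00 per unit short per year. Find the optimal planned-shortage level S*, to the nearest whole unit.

S* ≈ 68 tubs

Annual demand D = 1,980 × 12 = 23,760.
With planned backorders, Q* = √(2DS/H) · √((H+B)/B).
√(2DS/H) = √(2 × 23,760 × 169 / 14) = 757.386.
√((H+B)/B) = √((14+149)/149) = 1.0459.
Q* ≈ 792.170.
S* = Q* · H/(H+B) = 792.170 × 14/163 ≈ 68.039.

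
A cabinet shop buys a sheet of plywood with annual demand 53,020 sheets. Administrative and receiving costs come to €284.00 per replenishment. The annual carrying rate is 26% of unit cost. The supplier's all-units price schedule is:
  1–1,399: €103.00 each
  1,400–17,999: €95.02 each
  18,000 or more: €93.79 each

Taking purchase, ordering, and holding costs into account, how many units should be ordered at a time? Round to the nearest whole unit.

Holding cost per unit per year at price C is H = 0.26·C.
Evaluate total cost at each tier's feasible EOQ or, if the EOQ is below the tier, at the tier's minimum quantity.
EOQ at €103.00 = 1060.4 (feasible in tier 1): TC = 53,020×€103.00 + (53,020/1060.4)×284 + (1060.4/2)×0.26×€103.00 = €5,489,458.76.
EOQ at €95.02 = 1104.1 < 1400, so use break Q=1400: TC = 53,020×€95.02 + (53,020/1400.0)×284 + (1400.0/2)×0.26×€95.02 = €5,066,009.53.
EOQ at €93.79 = 1111.3 < 18000, so use break Q=18000: TC = 53,020×€93.79 + (53,020/18000.0)×284 + (18000.0/2)×0.26×€93.79 = €5,193,050.94.
Lowest total cost is €5,066,009.53 at Q = 1400.0.

Q* ≈ 1,400 sheets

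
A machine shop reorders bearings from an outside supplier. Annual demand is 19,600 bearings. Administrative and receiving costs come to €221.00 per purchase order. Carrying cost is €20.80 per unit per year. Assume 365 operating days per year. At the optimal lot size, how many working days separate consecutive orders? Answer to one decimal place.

T ≈ 12.0 days

Q* = √(2DS/H) = √(2 × 19,600 × 221 / 20.8) ≈ 645.37.
Cycle time = Q*/D × 365 = 645.37 / 19,600 × 365 ≈ 12.018 days.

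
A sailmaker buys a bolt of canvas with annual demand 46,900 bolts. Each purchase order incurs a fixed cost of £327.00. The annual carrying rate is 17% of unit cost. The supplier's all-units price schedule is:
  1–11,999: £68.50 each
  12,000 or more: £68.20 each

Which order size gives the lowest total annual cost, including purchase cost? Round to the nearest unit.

Q* ≈ 1,623 bolts

Holding cost per unit per year at price C is H = 0.17·C.
For each price level, check whether its EOQ is feasible; otherwise the best quantity at that price is the breakpoint.
EOQ at £68.50 = 1623.0 (feasible in tier 1): TC = 46,900×£68.50 + (46,900/1623.0)×327 + (1623.0/2)×0.17×£68.50 = £3,231,549.27.
EOQ at £68.20 = 1626.5 < 12000, so use break Q=12000: TC = 46,900×£68.20 + (46,900/12000.0)×327 + (12000.0/2)×0.17×£68.20 = £3,269,422.02.
Lowest total cost is £3,231,549.27 at Q = 1623.0.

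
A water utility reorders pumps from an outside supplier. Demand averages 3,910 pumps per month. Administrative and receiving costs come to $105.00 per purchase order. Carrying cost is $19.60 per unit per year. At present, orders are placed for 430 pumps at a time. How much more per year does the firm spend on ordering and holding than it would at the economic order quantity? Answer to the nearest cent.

Annual demand D = 3,910 × 12 = 46,920.
EOQ = √(2DS/H) = √(2 × 46,920 × 105 / 19.6) ≈ 709.02.
Cost at Q* = (D/Q*)S + (Q*/2)H = √(2DSH) ≈ $13,896.86.
Cost at Q = 430: (46,920/430)×105 + (430/2)×19.6 = $11,457.21 + $4,214.00 = $15,671.21.
Excess = $15,671.21 − $13,896.86 = $1,774.35.

Extra cost ≈ $1,774.35 per year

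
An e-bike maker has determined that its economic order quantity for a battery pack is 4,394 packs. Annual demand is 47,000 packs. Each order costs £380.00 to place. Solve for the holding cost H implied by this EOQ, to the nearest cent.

The basic EOQ model gives Q* = √(2DS/H); rearrange for the unknown.
From Q* = √(2DS/H): H = 2DS / Q*² = 2 × 47,000 × 380 / 4,394² = 1.8501.

H ≈ £1.85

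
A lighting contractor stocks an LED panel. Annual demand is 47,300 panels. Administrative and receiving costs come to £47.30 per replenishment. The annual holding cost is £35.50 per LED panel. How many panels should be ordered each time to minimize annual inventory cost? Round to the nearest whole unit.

Q* ≈ 355 panels

EOQ = √(2DS / H) = √(2 × 47,300 × 47.3 / 35.5).
= √(4,474,580 / 35.5) = √126,044.507 ≈ 355.027.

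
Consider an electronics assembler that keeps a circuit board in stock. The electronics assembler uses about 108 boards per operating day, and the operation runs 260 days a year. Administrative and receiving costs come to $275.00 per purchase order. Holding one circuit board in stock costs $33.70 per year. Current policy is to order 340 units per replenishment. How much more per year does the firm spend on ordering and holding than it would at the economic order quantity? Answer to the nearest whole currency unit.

Annual demand D = 108 × 260 = 28,080.
EOQ = √(2DS/H) = √(2 × 28,080 × 275 / 33.7) ≈ 676.96.
Cost at Q* = (D/Q*)S + (Q*/2)H = √(2DSH) ≈ $22,813.65.
Cost at Q = 340: (28,080/340)×275 + (340/2)×33.7 = $22,711.76 + $5,729.00 = $28,440.76.
Excess = $28,440.76 − $22,813.65 = $5,627.11.

Extra cost ≈ $5,627 per year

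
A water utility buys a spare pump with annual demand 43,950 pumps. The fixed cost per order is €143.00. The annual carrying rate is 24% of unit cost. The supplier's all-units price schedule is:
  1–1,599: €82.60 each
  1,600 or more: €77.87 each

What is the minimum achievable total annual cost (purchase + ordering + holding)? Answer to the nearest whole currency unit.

TC* ≈ €3,441,266

Holding cost per unit per year at price C is H = 0.24·C.
Candidates are each tier's EOQ (if it falls in that tier) and each price-break quantity.
EOQ at €82.60 = 796.3 (feasible in tier 1): TC = 43,950×€82.60 + (43,950/796.3)×143 + (796.3/2)×0.24×€82.60 = €3,646,055.49.
EOQ at €77.87 = 820.1 < 1600, so use break Q=1600: TC = 43,950×€77.87 + (43,950/1600.0)×143 + (1600.0/2)×0.24×€77.87 = €3,441,265.57.
Lowest total cost among the candidates is at Q = 1600.0.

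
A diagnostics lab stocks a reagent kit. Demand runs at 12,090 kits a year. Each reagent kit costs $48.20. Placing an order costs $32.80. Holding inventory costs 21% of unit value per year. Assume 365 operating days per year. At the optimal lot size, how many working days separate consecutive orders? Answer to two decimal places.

T ≈ 8.45 days

Holding cost H = 0.21 × $48.20 = $10.1220 per unit per year.
EOQ = √(2DS/H) = √(2 × 12,090 × 32.8 / 10.122) ≈ 279.92.
Cycle time = Q*/D × 365 = 279.92 / 12,090 × 365 ≈ 8.451 days.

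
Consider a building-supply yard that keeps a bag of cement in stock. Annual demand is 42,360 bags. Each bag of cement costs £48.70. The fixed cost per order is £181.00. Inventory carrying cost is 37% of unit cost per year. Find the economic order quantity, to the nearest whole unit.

Q* ≈ 923 bags

Holding cost H = 0.37 × £48.70 = £18.0190 per unit per year.
EOQ = √(2DS / H) = √(2 × 42,360 × 181 / 18.019).
= √(15,334,320 / 18.019) = √851,008.38 ≈ 922.501.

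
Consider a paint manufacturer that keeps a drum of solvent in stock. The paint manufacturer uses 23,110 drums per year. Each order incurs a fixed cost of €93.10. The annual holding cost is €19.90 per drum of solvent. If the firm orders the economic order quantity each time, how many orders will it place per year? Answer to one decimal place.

N ≈ 49.7 orders per year

EOQ = √(2DS/H) = √(2 × 23,110 × 93.1 / 19.9) ≈ 465.01.
Orders per year = D / Q* = 23,110 / 465.01 ≈ 49.698.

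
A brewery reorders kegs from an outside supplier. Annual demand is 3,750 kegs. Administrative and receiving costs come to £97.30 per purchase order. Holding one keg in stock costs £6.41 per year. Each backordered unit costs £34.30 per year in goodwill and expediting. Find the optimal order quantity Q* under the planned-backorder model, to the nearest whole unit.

With planned backorders, Q* = √(2DS/H) · √((H+B)/B).
√(2DS/H) = √(2 × 3,750 × 97.3 / 6.41) = 337.410.
√((H+B)/B) = √((6.41+34.3)/34.3) = 1.0894.
Q* ≈ 367.588.

Q* ≈ 368 kegs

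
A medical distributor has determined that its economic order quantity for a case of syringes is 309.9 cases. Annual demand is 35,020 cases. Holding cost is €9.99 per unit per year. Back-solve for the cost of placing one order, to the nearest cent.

S ≈ €13.70

Squaring Q* = √(2DS/H) gives Q*² = 2DS/H.
From Q* = √(2DS/H): S = Q*²H / (2D) = 309.9² × 9.99 / (2 × 35,020) = 13.6982.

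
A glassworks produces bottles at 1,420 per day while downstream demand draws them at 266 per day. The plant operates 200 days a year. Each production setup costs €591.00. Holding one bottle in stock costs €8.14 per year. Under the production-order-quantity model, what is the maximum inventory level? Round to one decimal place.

I_max ≈ 2,505.6 bottles

Annual demand D = 266 × 200 = 53,200.
Production build-up factor (1 − d/p) = 1 − 266/1,420 = 0.8127.
Q* = √(2DS / (H(1 − d/p))) = √(2 × 53,200 × 591 / (8.14 × 0.8127)).
= √(62,882,400 / 6.6152) ≈ 3083.143.
Maximum inventory = Q*(1 − d/p) = 3083.143 × 0.8127 ≈ 2505.596.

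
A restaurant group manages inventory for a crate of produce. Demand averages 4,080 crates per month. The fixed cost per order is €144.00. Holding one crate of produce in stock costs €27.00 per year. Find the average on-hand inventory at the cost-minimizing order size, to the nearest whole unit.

Annual demand D = 4,080 × 12 = 48,960.
Q* = √(2DS/H) = √(2 × 48,960 × 144 / 27) ≈ 722.66.
Average inventory = Q*/2 ≈ 722.66 / 2 = 361.331.

Average inventory ≈ 361 crates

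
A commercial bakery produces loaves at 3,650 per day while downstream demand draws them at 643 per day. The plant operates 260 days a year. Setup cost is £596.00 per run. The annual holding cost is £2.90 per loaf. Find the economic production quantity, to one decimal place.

Annual demand D = 643 × 260 = 167,180.
Production build-up factor (1 − d/p) = 1 − 643/3,650 = 0.8238.
Q* = √(2DS / (H(1 − d/p))) = √(2 × 167,180 × 596 / (2.9 × 0.8238)).
= √(199,278,560 / 2.3891) ≈ 9132.948.

Q* ≈ 9,132.9 loaves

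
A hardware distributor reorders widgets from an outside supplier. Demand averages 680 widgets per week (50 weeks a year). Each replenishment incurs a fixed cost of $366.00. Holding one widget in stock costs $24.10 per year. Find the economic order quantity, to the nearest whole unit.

Annual demand D = 680 × 50 = 34,000.
EOQ = √(2DS / H) = √(2 × 34,000 × 366 / 24.1).
= √(24,888,000 / 24.1) = √1,032,697.0954 ≈ 1016.217.

Q* ≈ 1,016 widgets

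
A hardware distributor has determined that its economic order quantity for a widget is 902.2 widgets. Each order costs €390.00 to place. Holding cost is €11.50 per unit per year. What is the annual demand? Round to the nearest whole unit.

D ≈ 12,001 widgets per year

The basic EOQ model gives Q* = √(2DS/H); rearrange for the unknown.
From Q* = √(2DS/H): D = Q*²H / (2S) = 902.2² × 11.5 / (2 × 390) = 12000.764.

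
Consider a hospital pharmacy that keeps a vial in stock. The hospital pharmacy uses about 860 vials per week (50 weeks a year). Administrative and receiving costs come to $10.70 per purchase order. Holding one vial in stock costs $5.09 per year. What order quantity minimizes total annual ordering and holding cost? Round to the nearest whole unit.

Q* ≈ 425 vials

Annual demand D = 860 × 50 = 43,000.
EOQ = √(2DS / H) = √(2 × 43,000 × 10.7 / 5.09).
= √(920,200 / 5.09) = √180,785.8546 ≈ 425.189.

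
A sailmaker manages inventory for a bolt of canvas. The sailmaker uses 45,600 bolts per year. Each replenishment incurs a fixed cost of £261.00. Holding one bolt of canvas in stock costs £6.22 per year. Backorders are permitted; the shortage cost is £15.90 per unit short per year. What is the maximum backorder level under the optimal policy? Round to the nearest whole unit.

S* ≈ 649 bolts

With planned backorders, Q* = √(2DS/H) · √((H+B)/B).
√(2DS/H) = √(2 × 45,600 × 261 / 6.22) = 1956.242.
√((H+B)/B) = √((6.22+15.9)/15.9) = 1.1795.
Q* ≈ 2307.366.
S* = Q* · H/(H+B) = 2307.366 × 6.22/22.12 ≈ 648.816.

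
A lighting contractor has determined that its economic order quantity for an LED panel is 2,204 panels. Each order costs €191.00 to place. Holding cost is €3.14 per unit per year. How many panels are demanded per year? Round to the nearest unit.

D ≈ 39,929 panels per year

Squaring Q* = √(2DS/H) gives Q*² = 2DS/H.
From Q* = √(2DS/H): D = Q*²H / (2S) = 2,204² × 3.14 / (2 × 191) = 39929.095.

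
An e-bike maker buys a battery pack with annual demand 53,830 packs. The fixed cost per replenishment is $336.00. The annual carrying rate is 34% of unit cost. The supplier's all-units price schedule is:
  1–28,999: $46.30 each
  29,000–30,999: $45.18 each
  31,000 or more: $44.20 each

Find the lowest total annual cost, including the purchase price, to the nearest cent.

Holding cost per unit per year at price C is H = 0.34·C.
For each price level, check whether its EOQ is feasible; otherwise the best quantity at that price is the breakpoint.
EOQ at $46.30 = 1515.9 (feasible in tier 1): TC = 53,830×$46.30 + (53,830/1515.9)×336 + (1515.9/2)×0.34×$46.30 = $2,516,192.10.
EOQ at $45.18 = 1534.6 < 29000, so use break Q=29000: TC = 53,830×$45.18 + (53,830/29000.0)×336 + (29000.0/2)×0.34×$45.18 = $2,655,400.49.
EOQ at $44.20 = 1551.5 < 31000, so use break Q=31000: TC = 53,830×$44.20 + (53,830/31000.0)×336 + (31000.0/2)×0.34×$44.20 = $2,612,803.45.
Lowest total cost among the candidates is at Q = 1515.9.

TC* ≈ $2,516,192.10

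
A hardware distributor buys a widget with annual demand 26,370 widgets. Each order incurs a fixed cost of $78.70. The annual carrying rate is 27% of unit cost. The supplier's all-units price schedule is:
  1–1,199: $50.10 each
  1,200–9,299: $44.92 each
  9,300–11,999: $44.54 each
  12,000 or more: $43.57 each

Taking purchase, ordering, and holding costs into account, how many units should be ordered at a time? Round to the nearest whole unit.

Q* ≈ 1,200 widgets

Holding cost per unit per year at price C is H = 0.27·C.
Candidates are each tier's EOQ (if it falls in that tier) and each price-break quantity.
EOQ at $50.10 = 553.9 (feasible in tier 1): TC = 26,370×$50.10 + (26,370/553.9)×78.7 + (553.9/2)×0.27×$50.10 = $1,328,630.04.
EOQ at $44.92 = 585.0 < 1200, so use break Q=1200: TC = 26,370×$44.92 + (26,370/1200.0)×78.7 + (1200.0/2)×0.27×$44.92 = $1,193,546.87.
EOQ at $44.54 = 587.5 < 9300, so use break Q=9300: TC = 26,370×$44.54 + (26,370/9300.0)×78.7 + (9300.0/2)×0.27×$44.54 = $1,230,662.92.
EOQ at $43.57 = 594.0 < 12000, so use break Q=12000: TC = 26,370×$43.57 + (26,370/12000.0)×78.7 + (12000.0/2)×0.27×$43.57 = $1,219,697.24.
Lowest total cost is $1,193,546.87 at Q = 1200.0.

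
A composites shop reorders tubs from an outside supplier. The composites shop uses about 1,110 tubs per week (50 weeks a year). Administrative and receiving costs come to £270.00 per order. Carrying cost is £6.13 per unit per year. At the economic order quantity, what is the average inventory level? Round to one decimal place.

Annual demand D = 1,110 × 50 = 55,500.
The optimal lot size = √(2DS/H) = √(2 × 55,500 × 270 / 6.13) ≈ 2211.12.
Average inventory = Q*/2 ≈ 2211.12 / 2 = 1105.562.

Average inventory ≈ 1,105.6 tubs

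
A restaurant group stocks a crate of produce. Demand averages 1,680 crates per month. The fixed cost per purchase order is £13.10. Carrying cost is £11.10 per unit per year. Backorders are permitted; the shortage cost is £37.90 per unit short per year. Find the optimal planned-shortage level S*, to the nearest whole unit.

Annual demand D = 1,680 × 12 = 20,160.
With planned backorders, Q* = √(2DS/H) · √((H+B)/B).
√(2DS/H) = √(2 × 20,160 × 13.1 / 11.1) = 218.140.
√((H+B)/B) = √((11.1+37.9)/37.9) = 1.1370.
Q* ≈ 248.035.
S* = Q* · H/(H+B) = 248.035 × 11.1/49 ≈ 56.188.

S* ≈ 56 crates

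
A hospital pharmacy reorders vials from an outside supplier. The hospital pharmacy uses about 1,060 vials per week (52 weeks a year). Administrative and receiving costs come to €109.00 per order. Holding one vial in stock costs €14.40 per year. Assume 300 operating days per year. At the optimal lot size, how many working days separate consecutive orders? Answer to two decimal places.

T ≈ 4.97 days

Annual demand D = 1,060 × 52 = 55,120.
EOQ = √(2DS/H) = √(2 × 55,120 × 109 / 14.4) ≈ 913.49.
Cycle time = Q*/D × 300 = 913.49 / 55,120 × 300 ≈ 4.972 days.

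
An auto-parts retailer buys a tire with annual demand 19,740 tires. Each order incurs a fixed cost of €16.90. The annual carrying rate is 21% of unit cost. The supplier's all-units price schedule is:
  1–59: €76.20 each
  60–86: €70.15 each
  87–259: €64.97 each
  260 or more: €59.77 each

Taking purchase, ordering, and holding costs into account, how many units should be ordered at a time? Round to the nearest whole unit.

Q* ≈ 260 tires

Holding cost per unit per year at price C is H = 0.21·C.
Candidates are each tier's EOQ (if it falls in that tier) and each price-break quantity.
Tier 1 (€76.20): EOQ = 204.2 exceeds tier's upper bound 59, so this tier is dominated.
Tier 2 (€70.15): EOQ = 212.8 exceeds tier's upper bound 86, so this tier is dominated.
EOQ at €64.97 = 221.1 (feasible in tier 3): TC = 19,740×€64.97 + (19,740/221.1)×16.9 + (221.1/2)×0.21×€64.97 = €1,285,524.96.
EOQ at €59.77 = 230.6 < 260, so use break Q=260: TC = 19,740×€59.77 + (19,740/260.0)×16.9 + (260.0/2)×0.21×€59.77 = €1,182,774.62.
Lowest total cost is €1,182,774.62 at Q = 260.0.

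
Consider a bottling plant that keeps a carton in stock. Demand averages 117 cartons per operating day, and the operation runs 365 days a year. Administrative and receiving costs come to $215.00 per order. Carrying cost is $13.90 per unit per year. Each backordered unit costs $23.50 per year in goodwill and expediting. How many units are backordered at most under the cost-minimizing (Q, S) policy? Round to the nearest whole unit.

Annual demand D = 117 × 365 = 42,705.
With planned backorders, Q* = √(2DS/H) · √((H+B)/B).
√(2DS/H) = √(2 × 42,705 × 215 / 13.9) = 1149.387.
√((H+B)/B) = √((13.9+23.5)/23.5) = 1.2615.
Q* ≈ 1450.000.
S* = Q* · H/(H+B) = 1450.000 × 13.9/37.4 ≈ 538.904.

S* ≈ 539 cartons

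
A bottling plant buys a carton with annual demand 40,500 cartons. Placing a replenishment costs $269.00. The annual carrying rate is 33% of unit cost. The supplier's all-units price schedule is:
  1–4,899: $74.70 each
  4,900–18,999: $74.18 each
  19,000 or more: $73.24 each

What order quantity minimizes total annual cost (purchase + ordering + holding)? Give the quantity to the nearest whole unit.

Q* ≈ 940 cartons

Holding cost per unit per year at price C is H = 0.33·C.
For each price level, check whether its EOQ is feasible; otherwise the best quantity at that price is the breakpoint.
EOQ at $74.70 = 940.2 (feasible in tier 1): TC = 40,500×$74.70 + (40,500/940.2)×269 + (940.2/2)×0.33×$74.70 = $3,048,525.86.
EOQ at $74.18 = 943.4 < 4900, so use break Q=4900: TC = 40,500×$74.18 + (40,500/4900.0)×269 + (4900.0/2)×0.33×$74.18 = $3,066,487.90.
EOQ at $73.24 = 949.5 < 19000, so use break Q=19000: TC = 40,500×$73.24 + (40,500/19000.0)×269 + (19000.0/2)×0.33×$73.24 = $3,196,400.79.
Lowest total cost is $3,048,525.86 at Q = 940.2.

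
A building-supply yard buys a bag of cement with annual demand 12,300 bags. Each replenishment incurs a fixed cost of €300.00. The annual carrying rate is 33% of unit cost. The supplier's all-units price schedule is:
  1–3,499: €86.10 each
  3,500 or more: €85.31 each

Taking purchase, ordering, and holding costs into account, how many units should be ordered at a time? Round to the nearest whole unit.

Q* ≈ 510 bags

Holding cost per unit per year at price C is H = 0.33·C.
Candidates are each tier's EOQ (if it falls in that tier) and each price-break quantity.
EOQ at €86.10 = 509.6 (feasible in tier 1): TC = 12,300×€86.10 + (12,300/509.6)×300 + (509.6/2)×0.33×€86.10 = €1,073,510.61.
EOQ at €85.31 = 512.0 < 3500, so use break Q=3500: TC = 12,300×€85.31 + (12,300/3500.0)×300 + (3500.0/2)×0.33×€85.31 = €1,099,633.81.
Lowest total cost is €1,073,510.61 at Q = 509.6.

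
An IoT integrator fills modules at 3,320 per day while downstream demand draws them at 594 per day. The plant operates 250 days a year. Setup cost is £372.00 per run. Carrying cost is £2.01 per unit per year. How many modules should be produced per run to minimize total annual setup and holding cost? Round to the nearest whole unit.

Q* ≈ 8,182 modules

Annual demand D = 594 × 250 = 148,500.
Production build-up factor (1 − d/p) = 1 − 594/3,320 = 0.8211.
Q* = √(2DS / (H(1 − d/p))) = √(2 × 148,500 × 372 / (2.01 × 0.8211)).
= √(110,484,000 / 1.6504) ≈ 8181.968.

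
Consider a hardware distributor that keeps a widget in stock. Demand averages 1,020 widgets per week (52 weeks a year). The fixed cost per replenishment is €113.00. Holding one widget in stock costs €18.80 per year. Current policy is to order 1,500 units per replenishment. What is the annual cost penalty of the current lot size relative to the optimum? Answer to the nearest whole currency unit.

Annual demand D = 1,020 × 52 = 53,040.
EOQ = √(2DS/H) = √(2 × 53,040 × 113 / 18.8) ≈ 798.50.
Cost at Q* = (D/Q*)S + (Q*/2)H = √(2DSH) ≈ €15,011.87.
Cost at Q = 1,500: (53,040/1,500)×113 + (1,500/2)×18.8 = €3,995.68 + €14,100.00 = €18,095.68.
Excess = €18,095.68 − €15,011.87 = €3,083.81.

Extra cost ≈ €3,084 per year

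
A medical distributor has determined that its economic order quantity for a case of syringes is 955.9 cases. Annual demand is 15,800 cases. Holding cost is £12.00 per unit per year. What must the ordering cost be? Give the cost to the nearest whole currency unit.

S ≈ £347

Squaring Q* = √(2DS/H) gives Q*² = 2DS/H.
From Q* = √(2DS/H): S = Q*²H / (2D) = 955.9² × 12 / (2 × 15,800) = 346.9917.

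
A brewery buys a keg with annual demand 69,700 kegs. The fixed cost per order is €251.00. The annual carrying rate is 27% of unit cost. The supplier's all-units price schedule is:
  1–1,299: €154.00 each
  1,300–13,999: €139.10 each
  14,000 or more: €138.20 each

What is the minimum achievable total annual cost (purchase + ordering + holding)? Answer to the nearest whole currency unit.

TC* ≈ €9,733,140

Holding cost per unit per year at price C is H = 0.27·C.
Evaluate total cost at each tier's feasible EOQ or, if the EOQ is below the tier, at the tier's minimum quantity.
EOQ at €154.00 = 917.3 (feasible in tier 1): TC = 69,700×€154.00 + (69,700/917.3)×251 + (917.3/2)×0.27×€154.00 = €10,771,942.62.
EOQ at €139.10 = 965.2 < 1300, so use break Q=1300: TC = 69,700×€139.10 + (69,700/1300.0)×251 + (1300.0/2)×0.27×€139.10 = €9,733,139.51.
EOQ at €138.20 = 968.3 < 14000, so use break Q=14000: TC = 69,700×€138.20 + (69,700/14000.0)×251 + (14000.0/2)×0.27×€138.20 = €9,894,987.62.
Lowest total cost among the candidates is at Q = 1300.0.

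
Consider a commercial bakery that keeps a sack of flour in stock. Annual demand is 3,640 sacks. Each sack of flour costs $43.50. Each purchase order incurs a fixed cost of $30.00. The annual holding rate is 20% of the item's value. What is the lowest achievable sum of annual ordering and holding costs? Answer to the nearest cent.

Holding cost H = 0.20 × $43.50 = $8.7000 per unit per year.
EOQ = √(2DS/H) = √(2 × 3,640 × 30 / 8.7) ≈ 158.44.
At Q*, ordering cost (D/Q*)S equals holding cost (Q*/2)H, each = √(DSH/2).
Minimum total = √(2DSH) = √(2 × 3,640 × 30 × 8.7) ≈ 1378.434.

TC* ≈ $1,378.43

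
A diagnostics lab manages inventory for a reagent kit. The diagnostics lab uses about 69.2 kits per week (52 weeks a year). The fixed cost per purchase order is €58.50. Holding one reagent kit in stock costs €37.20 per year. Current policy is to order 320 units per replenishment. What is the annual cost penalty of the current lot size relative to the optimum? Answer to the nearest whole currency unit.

Extra cost ≈ €2,652 per year

Annual demand D = 69.2 × 52 = 3,598.4.
EOQ = √(2DS/H) = √(2 × 3,598.4 × 58.5 / 37.2) ≈ 106.38.
Cost at Q* = (D/Q*)S + (Q*/2)H = √(2DSH) ≈ €3,957.48.
Cost at Q = 320: (3,598.4/320)×58.5 + (320/2)×37.2 = €657.83 + €5,952.00 = €6,609.83.
Excess = €6,609.83 − €3,957.48 = €2,652.35.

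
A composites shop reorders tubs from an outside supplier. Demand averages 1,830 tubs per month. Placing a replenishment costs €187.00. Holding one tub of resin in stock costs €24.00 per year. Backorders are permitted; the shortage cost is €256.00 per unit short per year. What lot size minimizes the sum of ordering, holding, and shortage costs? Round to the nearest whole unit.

Annual demand D = 1,830 × 12 = 21,960.
With planned backorders, Q* = √(2DS/H) · √((H+B)/B).
√(2DS/H) = √(2 × 21,960 × 187 / 24) = 584.987.
√((H+B)/B) = √((24+256)/256) = 1.0458.
Q* ≈ 611.794.

Q* ≈ 612 tubs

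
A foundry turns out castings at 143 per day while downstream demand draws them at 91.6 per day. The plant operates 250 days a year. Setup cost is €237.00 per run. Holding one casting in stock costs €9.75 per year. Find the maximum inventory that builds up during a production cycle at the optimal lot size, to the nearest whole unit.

Annual demand D = 91.6 × 250 = 22,900.
Production build-up factor (1 − d/p) = 1 − 91.6/143 = 0.3594.
Q* = √(2DS / (H(1 − d/p))) = √(2 × 22,900 × 237 / (9.75 × 0.3594)).
= √(10,854,600 / 3.5045) ≈ 1759.912.
Maximum inventory = Q*(1 − d/p) = 1759.912 × 0.3594 ≈ 632.584.

I_max ≈ 633 castings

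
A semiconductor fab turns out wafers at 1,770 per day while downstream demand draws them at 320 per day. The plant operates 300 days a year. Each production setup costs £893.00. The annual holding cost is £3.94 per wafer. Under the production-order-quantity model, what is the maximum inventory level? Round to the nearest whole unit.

Annual demand D = 320 × 300 = 96,000.
Production build-up factor (1 − d/p) = 1 − 320/1,770 = 0.8192.
Q* = √(2DS / (H(1 − d/p))) = √(2 × 96,000 × 893 / (3.94 × 0.8192)).
= √(171,456,000 / 3.2277) ≈ 7288.378.
Maximum inventory = Q*(1 − d/p) = 7288.378 × 0.8192 ≈ 5970.705.

I_max ≈ 5,971 wafers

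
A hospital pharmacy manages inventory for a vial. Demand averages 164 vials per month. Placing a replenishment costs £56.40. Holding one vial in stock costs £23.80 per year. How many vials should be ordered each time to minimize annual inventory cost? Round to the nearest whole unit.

Q* ≈ 97 vials

Annual demand D = 164 × 12 = 1,968.
EOQ = √(2DS / H) = √(2 × 1,968 × 56.4 / 23.8).
= √(221,990.4 / 23.8) = √9,327.3277 ≈ 96.578.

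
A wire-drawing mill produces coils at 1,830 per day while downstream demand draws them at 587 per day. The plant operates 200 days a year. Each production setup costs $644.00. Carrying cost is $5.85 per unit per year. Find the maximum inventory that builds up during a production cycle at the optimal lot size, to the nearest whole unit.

I_max ≈ 4,190 coils

Annual demand D = 587 × 200 = 117,400.
Production build-up factor (1 − d/p) = 1 − 587/1,830 = 0.6792.
Q* = √(2DS / (H(1 − d/p))) = √(2 × 117,400 × 644 / (5.85 × 0.6792)).
= √(151,211,200 / 3.9735) ≈ 6168.847.
Maximum inventory = Q*(1 − d/p) = 6168.847 × 0.6792 ≈ 4190.097.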